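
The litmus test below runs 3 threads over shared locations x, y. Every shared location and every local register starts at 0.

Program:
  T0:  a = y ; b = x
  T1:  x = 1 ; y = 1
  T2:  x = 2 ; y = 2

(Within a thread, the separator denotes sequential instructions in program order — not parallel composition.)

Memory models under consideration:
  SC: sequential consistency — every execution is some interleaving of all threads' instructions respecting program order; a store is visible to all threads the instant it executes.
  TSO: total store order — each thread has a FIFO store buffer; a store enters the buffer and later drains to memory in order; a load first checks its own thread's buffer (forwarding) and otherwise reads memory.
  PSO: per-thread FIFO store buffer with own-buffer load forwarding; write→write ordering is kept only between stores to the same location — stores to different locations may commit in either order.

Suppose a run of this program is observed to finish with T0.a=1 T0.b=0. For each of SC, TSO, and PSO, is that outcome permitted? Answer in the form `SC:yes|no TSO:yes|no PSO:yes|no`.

SC:no TSO:no PSO:yes

outcome vector order: (T0.a,T0.b)
under SC → 00 01 02 11 12 21 22
under TSO → 00 01 02 11 12 21 22
under PSO → 00 01 02 10 11 12 20 21 22
target 10 ∈ {PSO}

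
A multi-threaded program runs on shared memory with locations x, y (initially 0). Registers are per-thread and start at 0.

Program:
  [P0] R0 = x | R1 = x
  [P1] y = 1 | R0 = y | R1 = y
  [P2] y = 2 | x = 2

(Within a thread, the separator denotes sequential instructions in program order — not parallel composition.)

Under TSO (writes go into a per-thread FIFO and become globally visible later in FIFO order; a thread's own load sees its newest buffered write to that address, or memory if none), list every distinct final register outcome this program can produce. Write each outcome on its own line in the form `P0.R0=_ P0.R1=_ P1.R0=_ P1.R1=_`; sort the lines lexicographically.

outcome vector order: (P0.R0,P0.R1,P1.R0,P1.R1)
|TSO outcomes| = 9

P0.R0=0 P0.R1=0 P1.R0=1 P1.R1=1
P0.R0=0 P0.R1=0 P1.R0=1 P1.R1=2
P0.R0=0 P0.R1=0 P1.R0=2 P1.R1=2
P0.R0=0 P0.R1=2 P1.R0=1 P1.R1=1
P0.R0=0 P0.R1=2 P1.R0=1 P1.R1=2
P0.R0=0 P0.R1=2 P1.R0=2 P1.R1=2
P0.R0=2 P0.R1=2 P1.R0=1 P1.R1=1
P0.R0=2 P0.R1=2 P1.R0=1 P1.R1=2
P0.R0=2 P0.R1=2 P1.R0=2 P1.R1=2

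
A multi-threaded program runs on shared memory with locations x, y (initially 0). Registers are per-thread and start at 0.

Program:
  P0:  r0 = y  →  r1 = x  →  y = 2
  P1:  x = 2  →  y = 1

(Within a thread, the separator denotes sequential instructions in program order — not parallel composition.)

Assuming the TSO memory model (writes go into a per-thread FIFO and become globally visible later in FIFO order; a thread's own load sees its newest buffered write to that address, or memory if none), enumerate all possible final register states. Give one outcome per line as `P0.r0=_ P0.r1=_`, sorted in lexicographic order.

P0.r0=0 P0.r1=0
P0.r0=0 P0.r1=2
P0.r0=1 P0.r1=2

outcome vector order: (P0.r0,P0.r1)
|TSO outcomes| = 3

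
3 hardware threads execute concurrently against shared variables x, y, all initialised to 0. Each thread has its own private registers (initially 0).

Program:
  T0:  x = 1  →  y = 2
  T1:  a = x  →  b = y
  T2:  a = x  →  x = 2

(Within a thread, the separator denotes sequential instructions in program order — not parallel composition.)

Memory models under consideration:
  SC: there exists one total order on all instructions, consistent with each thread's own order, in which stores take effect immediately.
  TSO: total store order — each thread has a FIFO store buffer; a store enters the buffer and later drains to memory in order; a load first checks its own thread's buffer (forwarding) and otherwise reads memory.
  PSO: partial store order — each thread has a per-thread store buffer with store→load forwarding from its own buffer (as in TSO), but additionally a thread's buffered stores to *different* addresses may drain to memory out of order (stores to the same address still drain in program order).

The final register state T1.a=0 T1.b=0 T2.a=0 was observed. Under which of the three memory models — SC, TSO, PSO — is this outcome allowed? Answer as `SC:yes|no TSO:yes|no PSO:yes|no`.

outcome vector order: (T1.a,T1.b,T2.a)
SC (12): 000 001 020 021 100 101 120 121 200 201 220 221
TSO (12): 000 001 020 021 100 101 120 121 200 201 220 221
PSO (12): 000 001 020 021 100 101 120 121 200 201 220 221
target 000 ∈ {SC,TSO,PSO}

SC:yes TSO:yes PSO:yes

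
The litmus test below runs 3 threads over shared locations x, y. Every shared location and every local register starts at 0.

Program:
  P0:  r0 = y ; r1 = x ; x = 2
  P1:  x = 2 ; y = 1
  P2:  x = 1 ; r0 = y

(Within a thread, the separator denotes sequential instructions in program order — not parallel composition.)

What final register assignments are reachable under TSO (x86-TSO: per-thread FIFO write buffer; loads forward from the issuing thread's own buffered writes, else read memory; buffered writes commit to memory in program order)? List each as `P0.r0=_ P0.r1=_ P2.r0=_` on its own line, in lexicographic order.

outcome vector order: (P0.r0,P0.r1,P2.r0)
|TSO outcomes| = 10

P0.r0=0 P0.r1=0 P2.r0=0
P0.r0=0 P0.r1=0 P2.r0=1
P0.r0=0 P0.r1=1 P2.r0=0
P0.r0=0 P0.r1=1 P2.r0=1
P0.r0=0 P0.r1=2 P2.r0=0
P0.r0=0 P0.r1=2 P2.r0=1
P0.r0=1 P0.r1=1 P2.r0=0
P0.r0=1 P0.r1=1 P2.r0=1
P0.r0=1 P0.r1=2 P2.r0=0
P0.r0=1 P0.r1=2 P2.r0=1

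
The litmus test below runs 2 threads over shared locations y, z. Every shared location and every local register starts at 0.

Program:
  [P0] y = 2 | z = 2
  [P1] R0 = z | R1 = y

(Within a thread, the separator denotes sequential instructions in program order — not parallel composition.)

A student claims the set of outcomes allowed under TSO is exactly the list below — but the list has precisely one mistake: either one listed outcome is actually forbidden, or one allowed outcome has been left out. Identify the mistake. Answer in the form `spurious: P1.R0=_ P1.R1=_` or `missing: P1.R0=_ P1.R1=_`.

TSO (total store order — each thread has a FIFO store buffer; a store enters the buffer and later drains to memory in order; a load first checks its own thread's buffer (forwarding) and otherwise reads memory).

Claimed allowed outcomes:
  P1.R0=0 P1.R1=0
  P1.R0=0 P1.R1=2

outcome vector order: (P1.R0,P1.R1)
TSO: 3 outcomes — {<0 0>, <0 2>, <2 2>}
TSO∖claimed = {<2 2>}

missing: P1.R0=2 P1.R1=2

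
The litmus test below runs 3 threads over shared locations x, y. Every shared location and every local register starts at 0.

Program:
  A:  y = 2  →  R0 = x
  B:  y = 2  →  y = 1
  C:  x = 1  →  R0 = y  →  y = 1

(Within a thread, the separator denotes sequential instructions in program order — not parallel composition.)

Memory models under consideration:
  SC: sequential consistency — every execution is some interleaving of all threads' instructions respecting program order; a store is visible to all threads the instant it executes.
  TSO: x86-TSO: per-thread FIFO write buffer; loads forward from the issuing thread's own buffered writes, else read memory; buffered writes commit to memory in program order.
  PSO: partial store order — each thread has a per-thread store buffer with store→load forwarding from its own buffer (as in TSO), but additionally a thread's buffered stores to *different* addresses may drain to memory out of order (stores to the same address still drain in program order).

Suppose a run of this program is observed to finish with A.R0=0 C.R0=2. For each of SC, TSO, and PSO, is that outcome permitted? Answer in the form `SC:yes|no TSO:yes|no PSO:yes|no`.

SC:yes TSO:yes PSO:yes

outcome vector order: (A.R0,C.R0)
[SC] allowed = {(0,1) (0,2) (1,0) (1,1) (1,2)}
[TSO] allowed = {(0,0) (0,1) (0,2) (1,0) (1,1) (1,2)}
[PSO] allowed = {(0,0) (0,1) (0,2) (1,0) (1,1) (1,2)}
target (0,2) ∈ {SC,TSO,PSO}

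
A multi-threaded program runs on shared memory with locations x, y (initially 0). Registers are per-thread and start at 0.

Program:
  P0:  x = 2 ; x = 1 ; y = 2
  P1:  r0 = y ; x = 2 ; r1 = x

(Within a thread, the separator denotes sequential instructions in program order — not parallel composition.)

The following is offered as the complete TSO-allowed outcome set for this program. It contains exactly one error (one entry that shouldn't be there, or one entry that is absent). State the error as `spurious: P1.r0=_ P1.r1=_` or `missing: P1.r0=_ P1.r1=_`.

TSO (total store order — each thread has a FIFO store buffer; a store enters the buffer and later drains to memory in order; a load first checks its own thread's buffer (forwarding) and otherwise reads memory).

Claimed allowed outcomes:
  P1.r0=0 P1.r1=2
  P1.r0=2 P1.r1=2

outcome vector order: (P1.r0,P1.r1)
under TSO → (0,1); (0,2); (2,2)
TSO∖claimed = {(0,1)}

missing: P1.r0=0 P1.r1=1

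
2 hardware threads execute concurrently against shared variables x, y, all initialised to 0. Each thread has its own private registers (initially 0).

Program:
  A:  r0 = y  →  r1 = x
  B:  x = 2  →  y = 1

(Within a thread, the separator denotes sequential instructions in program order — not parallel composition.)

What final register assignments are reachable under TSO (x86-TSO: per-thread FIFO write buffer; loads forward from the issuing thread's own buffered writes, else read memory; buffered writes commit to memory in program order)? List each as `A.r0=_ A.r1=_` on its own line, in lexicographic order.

A.r0=0 A.r1=0
A.r0=0 A.r1=2
A.r0=1 A.r1=2

outcome vector order: (A.r0,A.r1)
|TSO outcomes| = 3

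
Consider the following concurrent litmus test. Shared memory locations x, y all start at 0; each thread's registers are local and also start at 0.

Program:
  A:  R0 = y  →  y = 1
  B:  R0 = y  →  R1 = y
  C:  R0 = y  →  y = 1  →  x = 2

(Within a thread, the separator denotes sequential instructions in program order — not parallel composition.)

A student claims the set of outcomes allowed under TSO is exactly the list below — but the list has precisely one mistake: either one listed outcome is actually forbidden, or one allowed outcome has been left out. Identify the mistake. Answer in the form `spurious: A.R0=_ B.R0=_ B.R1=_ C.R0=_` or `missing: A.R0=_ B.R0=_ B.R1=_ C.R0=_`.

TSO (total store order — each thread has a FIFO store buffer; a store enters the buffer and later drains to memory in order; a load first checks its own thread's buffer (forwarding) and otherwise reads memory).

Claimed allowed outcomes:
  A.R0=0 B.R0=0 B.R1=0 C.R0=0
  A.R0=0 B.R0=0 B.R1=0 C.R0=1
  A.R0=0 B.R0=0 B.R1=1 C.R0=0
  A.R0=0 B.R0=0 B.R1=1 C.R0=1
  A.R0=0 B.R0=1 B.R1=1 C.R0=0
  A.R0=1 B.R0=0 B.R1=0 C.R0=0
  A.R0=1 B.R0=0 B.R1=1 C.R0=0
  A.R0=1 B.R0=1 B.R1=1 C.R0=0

missing: A.R0=0 B.R0=1 B.R1=1 C.R0=1

outcome vector order: (A.R0,B.R0,B.R1,C.R0)
TSO (9): <0 0 0 0> <0 0 0 1> <0 0 1 0> <0 0 1 1> <0 1 1 0> <0 1 1 1> <1 0 0 0> <1 0 1 0> <1 1 1 0>
TSO∖claimed = {<0 1 1 1>}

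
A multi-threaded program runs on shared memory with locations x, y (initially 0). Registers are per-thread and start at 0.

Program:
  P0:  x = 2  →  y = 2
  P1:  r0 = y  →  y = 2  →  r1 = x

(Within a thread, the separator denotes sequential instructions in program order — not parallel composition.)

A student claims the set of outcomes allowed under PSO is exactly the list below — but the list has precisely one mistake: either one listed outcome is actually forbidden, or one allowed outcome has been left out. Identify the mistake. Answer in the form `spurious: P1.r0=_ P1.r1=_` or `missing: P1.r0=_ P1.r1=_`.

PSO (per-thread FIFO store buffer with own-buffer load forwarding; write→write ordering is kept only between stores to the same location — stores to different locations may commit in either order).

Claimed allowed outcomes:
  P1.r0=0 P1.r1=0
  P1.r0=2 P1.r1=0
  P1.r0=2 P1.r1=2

missing: P1.r0=0 P1.r1=2

outcome vector order: (P1.r0,P1.r1)
under PSO → (0,0) (0,2) (2,0) (2,2)
PSO∖claimed = {(0,2)}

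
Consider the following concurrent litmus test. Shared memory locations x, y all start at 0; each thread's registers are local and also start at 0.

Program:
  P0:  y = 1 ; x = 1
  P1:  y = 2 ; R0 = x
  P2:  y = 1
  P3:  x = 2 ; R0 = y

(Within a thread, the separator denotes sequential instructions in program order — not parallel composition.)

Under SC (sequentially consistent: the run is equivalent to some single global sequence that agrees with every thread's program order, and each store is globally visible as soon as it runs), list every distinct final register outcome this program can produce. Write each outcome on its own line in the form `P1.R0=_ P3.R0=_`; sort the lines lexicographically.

outcome vector order: (P1.R0,P3.R0)
|SC outcomes| = 8

P1.R0=0 P3.R0=1
P1.R0=0 P3.R0=2
P1.R0=1 P3.R0=0
P1.R0=1 P3.R0=1
P1.R0=1 P3.R0=2
P1.R0=2 P3.R0=0
P1.R0=2 P3.R0=1
P1.R0=2 P3.R0=2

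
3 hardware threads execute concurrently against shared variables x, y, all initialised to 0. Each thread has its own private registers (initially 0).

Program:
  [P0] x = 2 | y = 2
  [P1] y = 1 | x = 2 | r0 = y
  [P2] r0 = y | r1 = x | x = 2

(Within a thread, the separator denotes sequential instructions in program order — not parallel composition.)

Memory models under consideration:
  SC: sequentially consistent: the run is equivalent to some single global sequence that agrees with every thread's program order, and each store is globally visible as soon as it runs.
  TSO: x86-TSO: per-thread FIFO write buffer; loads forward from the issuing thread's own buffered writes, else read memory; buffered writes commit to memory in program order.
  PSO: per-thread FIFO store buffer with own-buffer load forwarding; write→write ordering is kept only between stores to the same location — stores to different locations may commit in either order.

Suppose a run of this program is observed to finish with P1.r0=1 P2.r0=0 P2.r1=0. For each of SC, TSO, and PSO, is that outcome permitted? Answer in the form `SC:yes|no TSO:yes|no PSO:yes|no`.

outcome vector order: (P1.r0,P2.r0,P2.r1)
SC: 10 outcomes — {<1 0 0>, <1 0 2>, <1 1 0>, <1 1 2>, <1 2 2>, <2 0 0>, <2 0 2>, <2 1 0>, <2 1 2>, <2 2 2>}
TSO: 10 outcomes — {<1 0 0>, <1 0 2>, <1 1 0>, <1 1 2>, <1 2 2>, <2 0 0>, <2 0 2>, <2 1 0>, <2 1 2>, <2 2 2>}
PSO: 12 outcomes — {<1 0 0>, <1 0 2>, <1 1 0>, <1 1 2>, <1 2 0>, <1 2 2>, <2 0 0>, <2 0 2>, <2 1 0>, <2 1 2>, <2 2 0>, <2 2 2>}
target <1 0 0> ∈ {SC,TSO,PSO}

SC:yes TSO:yes PSO:yes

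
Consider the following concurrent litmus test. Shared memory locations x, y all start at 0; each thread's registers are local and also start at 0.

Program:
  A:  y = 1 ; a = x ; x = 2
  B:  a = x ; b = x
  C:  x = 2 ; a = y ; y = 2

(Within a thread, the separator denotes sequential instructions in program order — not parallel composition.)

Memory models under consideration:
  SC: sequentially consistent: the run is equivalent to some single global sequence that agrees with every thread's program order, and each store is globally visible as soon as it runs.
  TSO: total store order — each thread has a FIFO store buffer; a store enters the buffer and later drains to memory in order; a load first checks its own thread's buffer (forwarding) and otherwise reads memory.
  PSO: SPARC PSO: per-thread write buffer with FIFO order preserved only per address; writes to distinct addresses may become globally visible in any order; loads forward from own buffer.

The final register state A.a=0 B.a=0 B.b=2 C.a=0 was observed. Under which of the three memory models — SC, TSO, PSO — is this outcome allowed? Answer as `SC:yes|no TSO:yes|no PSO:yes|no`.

SC:no TSO:yes PSO:yes

outcome vector order: (A.a,B.a,B.b,C.a)
SC: 9 outcomes — {0/0/0/1, 0/0/2/1, 0/2/2/1, 2/0/0/0, 2/0/0/1, 2/0/2/0, 2/0/2/1, 2/2/2/0, 2/2/2/1}
TSO: 12 outcomes — {0/0/0/0, 0/0/0/1, 0/0/2/0, 0/0/2/1, 0/2/2/0, 0/2/2/1, 2/0/0/0, 2/0/0/1, 2/0/2/0, 2/0/2/1, 2/2/2/0, 2/2/2/1}
PSO: 12 outcomes — {0/0/0/0, 0/0/0/1, 0/0/2/0, 0/0/2/1, 0/2/2/0, 0/2/2/1, 2/0/0/0, 2/0/0/1, 2/0/2/0, 2/0/2/1, 2/2/2/0, 2/2/2/1}
target 0/0/2/0 ∈ {TSO,PSO}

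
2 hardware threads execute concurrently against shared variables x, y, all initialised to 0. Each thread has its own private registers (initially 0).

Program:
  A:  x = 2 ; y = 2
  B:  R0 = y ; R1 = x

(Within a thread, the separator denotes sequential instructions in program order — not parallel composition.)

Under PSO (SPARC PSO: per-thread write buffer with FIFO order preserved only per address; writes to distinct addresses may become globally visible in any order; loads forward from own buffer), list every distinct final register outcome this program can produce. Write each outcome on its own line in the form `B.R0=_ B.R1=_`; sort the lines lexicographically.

B.R0=0 B.R1=0
B.R0=0 B.R1=2
B.R0=2 B.R1=0
B.R0=2 B.R1=2

outcome vector order: (B.R0,B.R1)
|PSO outcomes| = 4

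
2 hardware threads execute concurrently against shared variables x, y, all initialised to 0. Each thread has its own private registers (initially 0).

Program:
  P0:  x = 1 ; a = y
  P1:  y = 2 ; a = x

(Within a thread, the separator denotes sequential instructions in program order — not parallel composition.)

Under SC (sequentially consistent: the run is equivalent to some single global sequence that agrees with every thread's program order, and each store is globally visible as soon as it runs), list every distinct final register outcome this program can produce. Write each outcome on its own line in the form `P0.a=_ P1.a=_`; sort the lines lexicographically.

outcome vector order: (P0.a,P1.a)
|SC outcomes| = 3

P0.a=0 P1.a=1
P0.a=2 P1.a=0
P0.a=2 P1.a=1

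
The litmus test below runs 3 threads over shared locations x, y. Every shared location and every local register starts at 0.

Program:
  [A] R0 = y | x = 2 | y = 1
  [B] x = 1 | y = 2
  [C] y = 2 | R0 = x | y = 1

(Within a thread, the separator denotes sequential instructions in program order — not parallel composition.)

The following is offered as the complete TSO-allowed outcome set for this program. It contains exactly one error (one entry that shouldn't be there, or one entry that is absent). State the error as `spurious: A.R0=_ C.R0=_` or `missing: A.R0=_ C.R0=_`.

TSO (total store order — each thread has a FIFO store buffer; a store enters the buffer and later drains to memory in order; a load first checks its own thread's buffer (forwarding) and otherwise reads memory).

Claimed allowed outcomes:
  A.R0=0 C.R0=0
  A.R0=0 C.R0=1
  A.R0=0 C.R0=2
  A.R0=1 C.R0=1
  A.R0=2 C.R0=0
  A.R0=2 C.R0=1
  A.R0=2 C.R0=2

missing: A.R0=1 C.R0=0

outcome vector order: (A.R0,C.R0)
[TSO] allowed = {(0,0); (0,1); (0,2); (1,0); (1,1); (2,0); (2,1); (2,2)}
TSO∖claimed = {(1,0)}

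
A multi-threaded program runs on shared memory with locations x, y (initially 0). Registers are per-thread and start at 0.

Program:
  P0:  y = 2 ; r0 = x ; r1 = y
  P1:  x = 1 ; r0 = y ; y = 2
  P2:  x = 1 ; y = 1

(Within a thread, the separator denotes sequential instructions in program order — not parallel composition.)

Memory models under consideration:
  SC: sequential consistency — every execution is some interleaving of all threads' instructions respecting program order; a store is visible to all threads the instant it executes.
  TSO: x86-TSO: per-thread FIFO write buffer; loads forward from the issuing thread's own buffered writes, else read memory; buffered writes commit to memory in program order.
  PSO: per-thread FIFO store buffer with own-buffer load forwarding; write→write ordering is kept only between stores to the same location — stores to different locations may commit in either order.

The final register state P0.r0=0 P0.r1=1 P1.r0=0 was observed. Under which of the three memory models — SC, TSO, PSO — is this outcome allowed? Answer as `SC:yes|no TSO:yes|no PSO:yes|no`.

outcome vector order: (P0.r0,P0.r1,P1.r0)
SC: 10 outcomes — {0/1/1, 0/1/2, 0/2/1, 0/2/2, 1/1/0, 1/1/1, 1/1/2, 1/2/0, 1/2/1, 1/2/2}
TSO: 12 outcomes — {0/1/0, 0/1/1, 0/1/2, 0/2/0, 0/2/1, 0/2/2, 1/1/0, 1/1/1, 1/1/2, 1/2/0, 1/2/1, 1/2/2}
PSO: 12 outcomes — {0/1/0, 0/1/1, 0/1/2, 0/2/0, 0/2/1, 0/2/2, 1/1/0, 1/1/1, 1/1/2, 1/2/0, 1/2/1, 1/2/2}
target 0/1/0 ∈ {TSO,PSO}

SC:no TSO:yes PSO:yes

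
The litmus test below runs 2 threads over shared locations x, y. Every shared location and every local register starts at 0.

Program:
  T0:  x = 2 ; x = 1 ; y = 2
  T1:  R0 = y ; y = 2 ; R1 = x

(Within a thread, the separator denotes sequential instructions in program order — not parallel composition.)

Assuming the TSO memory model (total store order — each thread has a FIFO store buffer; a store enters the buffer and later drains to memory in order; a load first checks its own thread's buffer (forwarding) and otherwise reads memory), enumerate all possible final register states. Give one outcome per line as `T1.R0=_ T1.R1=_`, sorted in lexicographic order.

outcome vector order: (T1.R0,T1.R1)
|TSO outcomes| = 4

T1.R0=0 T1.R1=0
T1.R0=0 T1.R1=1
T1.R0=0 T1.R1=2
T1.R0=2 T1.R1=1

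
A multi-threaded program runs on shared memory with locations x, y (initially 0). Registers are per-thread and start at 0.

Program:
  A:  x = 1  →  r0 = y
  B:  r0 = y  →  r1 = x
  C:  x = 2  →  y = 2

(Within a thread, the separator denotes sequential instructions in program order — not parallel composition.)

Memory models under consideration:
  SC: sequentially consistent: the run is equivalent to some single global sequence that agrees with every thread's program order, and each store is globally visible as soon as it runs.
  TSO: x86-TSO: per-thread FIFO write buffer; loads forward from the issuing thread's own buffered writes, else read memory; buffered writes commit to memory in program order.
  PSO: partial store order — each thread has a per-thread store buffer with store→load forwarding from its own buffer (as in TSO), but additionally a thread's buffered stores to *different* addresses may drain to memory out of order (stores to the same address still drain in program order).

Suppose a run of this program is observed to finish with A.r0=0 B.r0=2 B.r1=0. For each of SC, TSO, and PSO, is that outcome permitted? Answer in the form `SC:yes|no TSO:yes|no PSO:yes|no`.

SC:no TSO:no PSO:yes

outcome vector order: (A.r0,B.r0,B.r1)
[SC] allowed = {000; 001; 002; 021; 022; 200; 201; 202; 221; 222}
[TSO] allowed = {000; 001; 002; 021; 022; 200; 201; 202; 221; 222}
[PSO] allowed = {000; 001; 002; 020; 021; 022; 200; 201; 202; 220; 221; 222}
target 020 ∈ {PSO}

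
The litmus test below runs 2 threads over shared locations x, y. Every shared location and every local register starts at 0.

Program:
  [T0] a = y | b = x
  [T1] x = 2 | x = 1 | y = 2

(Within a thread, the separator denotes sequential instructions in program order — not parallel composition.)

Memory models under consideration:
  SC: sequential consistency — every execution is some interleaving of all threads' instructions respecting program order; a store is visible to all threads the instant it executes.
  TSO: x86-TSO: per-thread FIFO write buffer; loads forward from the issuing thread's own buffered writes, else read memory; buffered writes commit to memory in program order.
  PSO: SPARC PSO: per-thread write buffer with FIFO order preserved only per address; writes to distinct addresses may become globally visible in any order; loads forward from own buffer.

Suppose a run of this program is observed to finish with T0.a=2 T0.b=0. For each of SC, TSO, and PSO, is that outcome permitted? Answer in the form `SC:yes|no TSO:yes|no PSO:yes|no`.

SC:no TSO:no PSO:yes

outcome vector order: (T0.a,T0.b)
SC (4): <0 0>; <0 1>; <0 2>; <2 1>
TSO (4): <0 0>; <0 1>; <0 2>; <2 1>
PSO (6): <0 0>; <0 1>; <0 2>; <2 0>; <2 1>; <2 2>
target <2 0> ∈ {PSO}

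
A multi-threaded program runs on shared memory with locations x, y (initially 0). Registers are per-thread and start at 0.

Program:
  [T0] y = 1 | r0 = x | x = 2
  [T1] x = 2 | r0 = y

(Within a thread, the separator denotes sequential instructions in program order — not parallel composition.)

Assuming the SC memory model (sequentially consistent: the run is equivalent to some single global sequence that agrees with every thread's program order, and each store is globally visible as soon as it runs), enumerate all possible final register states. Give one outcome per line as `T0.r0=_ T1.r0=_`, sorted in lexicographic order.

T0.r0=0 T1.r0=1
T0.r0=2 T1.r0=0
T0.r0=2 T1.r0=1

outcome vector order: (T0.r0,T1.r0)
|SC outcomes| = 3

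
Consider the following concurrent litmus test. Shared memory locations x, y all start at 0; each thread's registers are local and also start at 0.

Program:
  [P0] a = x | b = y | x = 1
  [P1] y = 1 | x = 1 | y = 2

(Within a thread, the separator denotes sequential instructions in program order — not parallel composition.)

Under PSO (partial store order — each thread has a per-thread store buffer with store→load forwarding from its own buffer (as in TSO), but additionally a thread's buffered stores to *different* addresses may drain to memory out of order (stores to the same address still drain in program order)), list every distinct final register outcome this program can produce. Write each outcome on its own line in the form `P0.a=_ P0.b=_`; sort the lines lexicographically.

P0.a=0 P0.b=0
P0.a=0 P0.b=1
P0.a=0 P0.b=2
P0.a=1 P0.b=0
P0.a=1 P0.b=1
P0.a=1 P0.b=2

outcome vector order: (P0.a,P0.b)
|PSO outcomes| = 6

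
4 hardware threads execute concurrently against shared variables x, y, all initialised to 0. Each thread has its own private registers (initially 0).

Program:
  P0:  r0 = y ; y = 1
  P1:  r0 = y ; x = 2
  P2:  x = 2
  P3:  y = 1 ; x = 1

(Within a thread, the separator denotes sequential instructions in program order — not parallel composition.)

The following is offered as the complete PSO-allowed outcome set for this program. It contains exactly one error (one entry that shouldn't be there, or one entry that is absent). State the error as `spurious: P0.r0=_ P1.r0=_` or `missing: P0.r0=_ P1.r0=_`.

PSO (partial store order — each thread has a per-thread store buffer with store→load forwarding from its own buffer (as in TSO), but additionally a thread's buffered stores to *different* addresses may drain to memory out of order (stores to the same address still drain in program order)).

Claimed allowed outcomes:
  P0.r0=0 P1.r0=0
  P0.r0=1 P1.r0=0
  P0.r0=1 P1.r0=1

outcome vector order: (P0.r0,P1.r0)
PSO (4): 0/0; 0/1; 1/0; 1/1
PSO∖claimed = {0/1}

missing: P0.r0=0 P1.r0=1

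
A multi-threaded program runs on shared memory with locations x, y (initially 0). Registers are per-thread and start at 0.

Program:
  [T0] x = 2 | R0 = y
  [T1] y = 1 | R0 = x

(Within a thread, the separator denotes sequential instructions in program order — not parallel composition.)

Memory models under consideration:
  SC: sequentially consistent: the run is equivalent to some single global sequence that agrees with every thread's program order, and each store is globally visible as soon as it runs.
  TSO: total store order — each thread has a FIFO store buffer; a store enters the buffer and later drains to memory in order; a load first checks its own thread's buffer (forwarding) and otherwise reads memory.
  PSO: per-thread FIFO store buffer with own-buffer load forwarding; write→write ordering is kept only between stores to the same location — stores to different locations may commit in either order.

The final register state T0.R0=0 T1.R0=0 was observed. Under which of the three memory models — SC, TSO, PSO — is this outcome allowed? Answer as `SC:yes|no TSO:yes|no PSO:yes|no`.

SC:no TSO:yes PSO:yes

outcome vector order: (T0.R0,T1.R0)
SC (3): (0,2); (1,0); (1,2)
TSO (4): (0,0); (0,2); (1,0); (1,2)
PSO (4): (0,0); (0,2); (1,0); (1,2)
target (0,0) ∈ {TSO,PSO}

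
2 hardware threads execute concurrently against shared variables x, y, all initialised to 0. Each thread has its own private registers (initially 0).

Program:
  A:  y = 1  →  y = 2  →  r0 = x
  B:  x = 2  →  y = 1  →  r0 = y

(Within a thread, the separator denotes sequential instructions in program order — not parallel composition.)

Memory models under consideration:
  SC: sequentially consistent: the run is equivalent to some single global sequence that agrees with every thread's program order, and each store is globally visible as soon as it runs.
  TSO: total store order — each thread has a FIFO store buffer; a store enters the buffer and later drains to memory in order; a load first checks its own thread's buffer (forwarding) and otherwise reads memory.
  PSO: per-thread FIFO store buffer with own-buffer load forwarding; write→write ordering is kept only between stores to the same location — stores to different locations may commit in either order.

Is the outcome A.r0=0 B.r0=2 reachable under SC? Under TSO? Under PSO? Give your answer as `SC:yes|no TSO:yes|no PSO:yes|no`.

SC:no TSO:yes PSO:yes

outcome vector order: (A.r0,B.r0)
SC: 3 outcomes — {0/1; 2/1; 2/2}
TSO: 4 outcomes — {0/1; 0/2; 2/1; 2/2}
PSO: 4 outcomes — {0/1; 0/2; 2/1; 2/2}
target 0/2 ∈ {TSO,PSO}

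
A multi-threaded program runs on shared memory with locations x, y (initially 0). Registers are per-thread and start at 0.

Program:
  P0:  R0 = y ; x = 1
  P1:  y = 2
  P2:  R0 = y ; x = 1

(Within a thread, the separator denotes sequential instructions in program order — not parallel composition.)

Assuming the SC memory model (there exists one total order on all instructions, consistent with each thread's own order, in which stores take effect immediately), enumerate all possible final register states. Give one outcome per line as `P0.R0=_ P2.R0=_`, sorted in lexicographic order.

outcome vector order: (P0.R0,P2.R0)
|SC outcomes| = 4

P0.R0=0 P2.R0=0
P0.R0=0 P2.R0=2
P0.R0=2 P2.R0=0
P0.R0=2 P2.R0=2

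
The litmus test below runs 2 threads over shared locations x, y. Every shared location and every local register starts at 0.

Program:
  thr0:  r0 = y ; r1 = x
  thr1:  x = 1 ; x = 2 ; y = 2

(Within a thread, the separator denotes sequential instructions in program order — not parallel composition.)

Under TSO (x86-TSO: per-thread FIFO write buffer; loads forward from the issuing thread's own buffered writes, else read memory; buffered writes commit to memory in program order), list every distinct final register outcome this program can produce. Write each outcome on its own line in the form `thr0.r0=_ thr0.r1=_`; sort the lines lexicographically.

outcome vector order: (thr0.r0,thr0.r1)
|TSO outcomes| = 4

thr0.r0=0 thr0.r1=0
thr0.r0=0 thr0.r1=1
thr0.r0=0 thr0.r1=2
thr0.r0=2 thr0.r1=2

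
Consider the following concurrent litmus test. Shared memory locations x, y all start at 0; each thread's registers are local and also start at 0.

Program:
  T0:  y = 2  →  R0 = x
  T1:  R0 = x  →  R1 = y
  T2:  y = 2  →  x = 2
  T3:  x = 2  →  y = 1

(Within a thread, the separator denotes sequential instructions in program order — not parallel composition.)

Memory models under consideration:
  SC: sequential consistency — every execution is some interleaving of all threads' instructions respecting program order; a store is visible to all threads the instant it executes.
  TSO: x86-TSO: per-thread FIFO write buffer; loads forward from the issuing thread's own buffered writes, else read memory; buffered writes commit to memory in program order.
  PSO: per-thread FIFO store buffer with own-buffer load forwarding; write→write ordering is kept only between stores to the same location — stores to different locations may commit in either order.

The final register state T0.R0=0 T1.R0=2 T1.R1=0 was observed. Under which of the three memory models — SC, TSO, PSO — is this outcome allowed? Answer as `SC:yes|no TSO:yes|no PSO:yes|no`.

SC:no TSO:yes PSO:yes

outcome vector order: (T0.R0,T1.R0,T1.R1)
[SC] allowed = {<0 0 0> <0 0 1> <0 0 2> <0 2 1> <0 2 2> <2 0 0> <2 0 1> <2 0 2> <2 2 0> <2 2 1> <2 2 2>}
[TSO] allowed = {<0 0 0> <0 0 1> <0 0 2> <0 2 0> <0 2 1> <0 2 2> <2 0 0> <2 0 1> <2 0 2> <2 2 0> <2 2 1> <2 2 2>}
[PSO] allowed = {<0 0 0> <0 0 1> <0 0 2> <0 2 0> <0 2 1> <0 2 2> <2 0 0> <2 0 1> <2 0 2> <2 2 0> <2 2 1> <2 2 2>}
target <0 2 0> ∈ {TSO,PSO}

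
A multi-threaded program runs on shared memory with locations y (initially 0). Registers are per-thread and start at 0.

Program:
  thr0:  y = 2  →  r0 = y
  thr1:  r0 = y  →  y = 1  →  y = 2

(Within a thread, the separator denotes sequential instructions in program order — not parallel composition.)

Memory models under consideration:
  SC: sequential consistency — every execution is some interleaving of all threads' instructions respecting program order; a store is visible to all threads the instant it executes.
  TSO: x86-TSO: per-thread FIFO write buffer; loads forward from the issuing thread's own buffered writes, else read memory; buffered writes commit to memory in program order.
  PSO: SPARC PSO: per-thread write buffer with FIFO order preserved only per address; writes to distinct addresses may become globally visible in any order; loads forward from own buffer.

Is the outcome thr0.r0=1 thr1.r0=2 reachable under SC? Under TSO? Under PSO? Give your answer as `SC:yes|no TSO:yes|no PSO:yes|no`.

SC:yes TSO:yes PSO:yes

outcome vector order: (thr0.r0,thr1.r0)
SC (4): 1/0, 1/2, 2/0, 2/2
TSO (4): 1/0, 1/2, 2/0, 2/2
PSO (4): 1/0, 1/2, 2/0, 2/2
target 1/2 ∈ {SC,TSO,PSO}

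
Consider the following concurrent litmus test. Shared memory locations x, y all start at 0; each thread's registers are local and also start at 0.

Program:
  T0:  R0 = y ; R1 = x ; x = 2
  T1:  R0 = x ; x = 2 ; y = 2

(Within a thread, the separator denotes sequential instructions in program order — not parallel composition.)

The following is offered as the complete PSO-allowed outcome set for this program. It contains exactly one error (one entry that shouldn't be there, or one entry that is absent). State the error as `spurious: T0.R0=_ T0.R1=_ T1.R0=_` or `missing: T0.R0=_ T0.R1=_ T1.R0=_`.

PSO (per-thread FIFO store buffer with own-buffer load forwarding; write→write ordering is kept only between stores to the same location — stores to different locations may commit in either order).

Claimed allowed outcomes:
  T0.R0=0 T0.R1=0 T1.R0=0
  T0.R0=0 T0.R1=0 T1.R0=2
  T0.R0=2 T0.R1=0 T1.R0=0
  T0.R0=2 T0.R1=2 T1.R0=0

outcome vector order: (T0.R0,T0.R1,T1.R0)
PSO (5): <0 0 0>, <0 0 2>, <0 2 0>, <2 0 0>, <2 2 0>
PSO∖claimed = {<0 2 0>}

missing: T0.R0=0 T0.R1=2 T1.R0=0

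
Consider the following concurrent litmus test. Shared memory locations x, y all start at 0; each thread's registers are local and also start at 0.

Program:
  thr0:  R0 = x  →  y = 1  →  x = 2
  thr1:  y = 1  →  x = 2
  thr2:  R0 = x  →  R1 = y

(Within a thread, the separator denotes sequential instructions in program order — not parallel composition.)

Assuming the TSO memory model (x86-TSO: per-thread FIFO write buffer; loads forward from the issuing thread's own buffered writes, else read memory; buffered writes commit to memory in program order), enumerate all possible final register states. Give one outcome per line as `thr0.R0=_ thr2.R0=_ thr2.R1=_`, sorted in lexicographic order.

thr0.R0=0 thr2.R0=0 thr2.R1=0
thr0.R0=0 thr2.R0=0 thr2.R1=1
thr0.R0=0 thr2.R0=2 thr2.R1=1
thr0.R0=2 thr2.R0=0 thr2.R1=0
thr0.R0=2 thr2.R0=0 thr2.R1=1
thr0.R0=2 thr2.R0=2 thr2.R1=1

outcome vector order: (thr0.R0,thr2.R0,thr2.R1)
|TSO outcomes| = 6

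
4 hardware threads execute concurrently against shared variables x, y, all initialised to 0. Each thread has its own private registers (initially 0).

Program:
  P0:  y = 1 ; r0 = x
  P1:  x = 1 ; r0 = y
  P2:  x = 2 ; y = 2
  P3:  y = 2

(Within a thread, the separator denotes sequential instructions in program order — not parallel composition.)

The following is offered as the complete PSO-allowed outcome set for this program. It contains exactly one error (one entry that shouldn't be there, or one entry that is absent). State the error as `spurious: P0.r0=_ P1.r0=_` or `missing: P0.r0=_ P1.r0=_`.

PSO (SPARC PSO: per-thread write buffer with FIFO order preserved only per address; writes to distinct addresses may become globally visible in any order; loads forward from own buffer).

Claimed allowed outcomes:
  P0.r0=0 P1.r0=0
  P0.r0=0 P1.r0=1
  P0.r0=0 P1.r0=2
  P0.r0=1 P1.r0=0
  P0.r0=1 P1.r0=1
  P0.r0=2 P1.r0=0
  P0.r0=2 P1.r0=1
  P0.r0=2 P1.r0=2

missing: P0.r0=1 P1.r0=2

outcome vector order: (P0.r0,P1.r0)
[PSO] allowed = {<0 0> <0 1> <0 2> <1 0> <1 1> <1 2> <2 0> <2 1> <2 2>}
PSO∖claimed = {<1 2>}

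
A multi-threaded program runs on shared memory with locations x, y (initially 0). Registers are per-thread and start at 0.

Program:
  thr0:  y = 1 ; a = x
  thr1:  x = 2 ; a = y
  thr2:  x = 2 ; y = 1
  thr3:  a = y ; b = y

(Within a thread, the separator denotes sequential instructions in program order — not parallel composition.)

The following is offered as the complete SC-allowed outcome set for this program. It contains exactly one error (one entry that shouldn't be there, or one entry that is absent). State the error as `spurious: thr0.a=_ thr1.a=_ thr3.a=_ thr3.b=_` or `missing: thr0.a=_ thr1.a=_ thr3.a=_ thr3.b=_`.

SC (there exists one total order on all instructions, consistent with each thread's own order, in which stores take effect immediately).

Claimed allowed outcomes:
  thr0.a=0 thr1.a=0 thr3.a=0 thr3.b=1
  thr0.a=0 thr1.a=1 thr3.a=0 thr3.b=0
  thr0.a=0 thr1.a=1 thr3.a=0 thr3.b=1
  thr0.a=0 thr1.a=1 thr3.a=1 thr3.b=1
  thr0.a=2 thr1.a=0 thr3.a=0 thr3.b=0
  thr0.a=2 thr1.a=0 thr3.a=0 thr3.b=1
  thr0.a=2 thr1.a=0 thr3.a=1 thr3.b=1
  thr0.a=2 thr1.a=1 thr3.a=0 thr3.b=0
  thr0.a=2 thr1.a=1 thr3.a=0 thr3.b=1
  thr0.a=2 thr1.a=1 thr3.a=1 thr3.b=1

spurious: thr0.a=0 thr1.a=0 thr3.a=0 thr3.b=1

outcome vector order: (thr0.a,thr1.a,thr3.a,thr3.b)
SC: 9 outcomes — {0100 0101 0111 2000 2001 2011 2100 2101 2111}
claimed∖SC = {0001}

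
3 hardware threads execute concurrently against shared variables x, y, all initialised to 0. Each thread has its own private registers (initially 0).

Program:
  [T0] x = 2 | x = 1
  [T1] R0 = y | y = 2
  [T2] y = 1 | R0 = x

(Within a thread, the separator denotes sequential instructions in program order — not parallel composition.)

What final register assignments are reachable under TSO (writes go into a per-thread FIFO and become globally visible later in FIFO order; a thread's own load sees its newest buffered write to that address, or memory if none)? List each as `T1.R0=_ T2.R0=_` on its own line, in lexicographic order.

T1.R0=0 T2.R0=0
T1.R0=0 T2.R0=1
T1.R0=0 T2.R0=2
T1.R0=1 T2.R0=0
T1.R0=1 T2.R0=1
T1.R0=1 T2.R0=2

outcome vector order: (T1.R0,T2.R0)
|TSO outcomes| = 6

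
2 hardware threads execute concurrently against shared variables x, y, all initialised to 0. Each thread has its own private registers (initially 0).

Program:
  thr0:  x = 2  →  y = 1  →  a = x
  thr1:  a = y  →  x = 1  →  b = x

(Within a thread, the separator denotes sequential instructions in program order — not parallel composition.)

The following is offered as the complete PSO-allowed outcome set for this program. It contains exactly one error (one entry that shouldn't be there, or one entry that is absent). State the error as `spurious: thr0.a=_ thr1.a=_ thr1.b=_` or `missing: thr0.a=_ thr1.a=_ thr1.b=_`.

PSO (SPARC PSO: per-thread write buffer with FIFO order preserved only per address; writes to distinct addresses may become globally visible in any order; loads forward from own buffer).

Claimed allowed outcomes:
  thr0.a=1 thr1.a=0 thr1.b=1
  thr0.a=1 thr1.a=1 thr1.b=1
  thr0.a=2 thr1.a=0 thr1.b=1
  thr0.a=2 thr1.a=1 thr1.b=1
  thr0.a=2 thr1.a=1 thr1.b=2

outcome vector order: (thr0.a,thr1.a,thr1.b)
[PSO] allowed = {101, 111, 201, 202, 211, 212}
PSO∖claimed = {202}

missing: thr0.a=2 thr1.a=0 thr1.b=2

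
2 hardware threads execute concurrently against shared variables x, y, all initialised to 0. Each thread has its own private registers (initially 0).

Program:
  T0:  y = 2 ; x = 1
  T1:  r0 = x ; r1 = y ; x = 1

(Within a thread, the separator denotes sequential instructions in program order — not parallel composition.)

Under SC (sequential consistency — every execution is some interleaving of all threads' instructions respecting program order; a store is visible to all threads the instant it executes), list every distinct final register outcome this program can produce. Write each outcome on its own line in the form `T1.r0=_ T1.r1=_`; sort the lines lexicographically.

outcome vector order: (T1.r0,T1.r1)
|SC outcomes| = 3

T1.r0=0 T1.r1=0
T1.r0=0 T1.r1=2
T1.r0=1 T1.r1=2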